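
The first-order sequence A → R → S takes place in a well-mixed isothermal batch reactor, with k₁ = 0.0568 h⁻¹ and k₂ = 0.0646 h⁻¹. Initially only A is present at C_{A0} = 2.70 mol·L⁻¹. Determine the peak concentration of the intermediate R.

0.930 mol·L⁻¹

For a first-order series the maximum intermediate yield is C_{R,max}/C_{A0} = (k₁/k₂)^[k₂/(k₂−k₁)].
= (0.0568/0.0646)^(0.0646/(0.0646−0.0568)) = (0.8793)^(8.282) = 0.3445.
C_{R,max} = 0.3445×2.70 = 0.930 mol·L⁻¹.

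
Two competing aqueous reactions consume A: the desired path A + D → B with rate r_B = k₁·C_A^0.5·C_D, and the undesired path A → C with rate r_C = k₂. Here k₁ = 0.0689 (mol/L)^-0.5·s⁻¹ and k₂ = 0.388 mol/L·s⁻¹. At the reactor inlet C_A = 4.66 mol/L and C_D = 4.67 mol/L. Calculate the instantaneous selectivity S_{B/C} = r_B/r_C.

1.79

S_{B/C} = r_B/r_C = (k₁·C_A^0.5·C_D)/(k₂) = (k₁/k₂)·C_A^0.5·C_D.
= (0.0689×4.660^0.5×4.670) / (0.388) = 0.6946/0.3880 = 1.79.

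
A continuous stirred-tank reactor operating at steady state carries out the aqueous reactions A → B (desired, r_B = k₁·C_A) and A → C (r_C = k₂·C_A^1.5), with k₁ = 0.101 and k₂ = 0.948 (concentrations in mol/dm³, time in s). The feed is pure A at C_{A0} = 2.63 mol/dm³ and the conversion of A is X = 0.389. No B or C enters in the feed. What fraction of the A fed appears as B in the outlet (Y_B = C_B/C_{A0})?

Exit C_A = C_{A0}(1−X) = 2.63×0.611 = 1.607 mol/dm³.
A CSTR operates uniformly at the exit composition, giving r_B = 0.1623 and r_C = 1.931 (each k·C_A^n at C_A = 1.607).
Fraction of consumed A going to B: r_B/(r_B+r_C) = 0.07753.
C_B = 0.07753·C_{A0}·X = 0.07753×2.63×0.389 = 0.0793 mol/dm³; Y_B = C_B/C_{A0} = 0.0302.

0.0302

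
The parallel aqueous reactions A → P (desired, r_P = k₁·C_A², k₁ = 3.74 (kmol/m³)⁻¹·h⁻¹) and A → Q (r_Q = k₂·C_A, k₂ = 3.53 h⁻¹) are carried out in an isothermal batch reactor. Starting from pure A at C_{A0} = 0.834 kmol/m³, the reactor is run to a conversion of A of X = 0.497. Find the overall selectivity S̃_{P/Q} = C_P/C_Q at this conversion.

C_A = C_{A0}(1−X) = 0.4195 kmol/m³.
Along a PFR/batch, dC_Q/dC_A = −r_Q/(r_P+r_Q) = −k₂/(k₂+k₁·C_A).
Integrating from C_{A0} to C_A: C_Q = (3.53/3.74)·ln[(3.53+3.74·0.834)/(3.53+3.74·0.420)] = 0.9439·ln(6.649/5.099) = 0.2506 kmol/m³.
Then C_P = (C_{A0}−C_A) − C_Q = 0.4145 − 0.2506 = 0.1639 kmol/m³.
S̃_{P/Q} = C_P/C_Q = 0.1639/0.2506 = 0.654.

0.654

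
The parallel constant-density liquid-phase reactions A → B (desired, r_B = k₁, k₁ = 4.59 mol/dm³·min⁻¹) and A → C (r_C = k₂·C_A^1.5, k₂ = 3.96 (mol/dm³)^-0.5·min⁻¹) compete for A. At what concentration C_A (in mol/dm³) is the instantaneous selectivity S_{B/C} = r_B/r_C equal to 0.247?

S_{B/C} = (k₁/k₂)·C_A^-1.5 ⇒ C_A = (S·k₂/k₁)^(1/(-1.5)).
= (0.247×3.96/4.59)^(-0.6667) = (0.2131)^(-0.6667) = 2.80 mol/dm³.

2.80 mol/dm³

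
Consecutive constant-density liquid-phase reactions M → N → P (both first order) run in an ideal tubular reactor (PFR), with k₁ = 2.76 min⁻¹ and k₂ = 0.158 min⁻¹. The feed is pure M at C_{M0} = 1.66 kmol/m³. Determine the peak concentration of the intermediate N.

1.40 kmol/m³

Evaluating C_N at τ_opt = ln(k₂/k₁)/(k₂−k₁) gives C_{N,max}/C_{M0} = (k₁/k₂)^[k₂/(k₂−k₁)].
= (2.76/0.158)^(0.158/(0.158−2.76)) = (17.47)^(-0.06072) = 0.8406.
C_{N,max} = 0.8406×1.66 = 1.40 kmol/m³.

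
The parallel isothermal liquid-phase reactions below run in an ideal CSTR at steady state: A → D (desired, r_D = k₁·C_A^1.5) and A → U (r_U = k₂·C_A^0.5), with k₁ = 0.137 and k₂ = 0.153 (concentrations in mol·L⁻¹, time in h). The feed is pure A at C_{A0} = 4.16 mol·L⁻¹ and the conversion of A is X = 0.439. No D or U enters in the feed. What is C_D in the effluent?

1.24 mol·L⁻¹

Exit C_A = C_{A0}(1−X) = 4.16×0.561 = 2.334 mol·L⁻¹.
A CSTR operates uniformly at the exit composition, giving r_D = 0.4884 and r_U = 0.2337 (each k·C_A^n at C_A = 2.334).
Fraction of consumed A going to D: r_D/(r_D+r_U) = 0.6763.
C_D = 0.6763·C_{A0}·X = 0.6763×4.16×0.439 = 1.24 mol·L⁻¹.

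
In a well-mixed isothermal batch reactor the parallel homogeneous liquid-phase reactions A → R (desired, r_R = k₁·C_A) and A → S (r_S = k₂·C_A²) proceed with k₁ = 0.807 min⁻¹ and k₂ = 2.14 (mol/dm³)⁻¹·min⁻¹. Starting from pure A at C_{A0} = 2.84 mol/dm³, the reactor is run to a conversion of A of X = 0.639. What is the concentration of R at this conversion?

C_A = C_{A0}(1−X) = 1.025 mol/dm³.
Along a PFR/batch, dC_R/dC_A = −r_R/(r_R+r_S) = −k₁/(k₁+k₂·C_A).
Integrating from C_{A0} to C_A: C_R = (0.807/2.14)·ln[(0.807+2.14·2.84)/(0.807+2.14·1.03)] = 0.3771·ln(6.885/3.001) = 0.3131 mol/dm³.

0.313 mol/dm³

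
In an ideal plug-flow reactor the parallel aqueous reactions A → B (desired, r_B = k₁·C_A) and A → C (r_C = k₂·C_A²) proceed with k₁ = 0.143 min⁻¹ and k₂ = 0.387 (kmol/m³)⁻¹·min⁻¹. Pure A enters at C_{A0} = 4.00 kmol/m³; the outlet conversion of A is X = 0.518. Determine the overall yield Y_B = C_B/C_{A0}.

C_A = C_{A0}(1−X) = 1.928 kmol/m³.
Along a PFR/batch, dC_B/dC_A = −r_B/(r_B+r_C) = −k₁/(k₁+k₂·C_A).
Integrating from C_{A0} to C_A: C_B = (0.143/0.387)·ln[(0.143+0.387·4.00)/(0.143+0.387·1.93)] = 0.3695·ln(1.691/0.8891) = 0.2375 kmol/m³.
Y_B = C_B/C_{A0} = 0.2375/4.00 = 0.0594.

0.0594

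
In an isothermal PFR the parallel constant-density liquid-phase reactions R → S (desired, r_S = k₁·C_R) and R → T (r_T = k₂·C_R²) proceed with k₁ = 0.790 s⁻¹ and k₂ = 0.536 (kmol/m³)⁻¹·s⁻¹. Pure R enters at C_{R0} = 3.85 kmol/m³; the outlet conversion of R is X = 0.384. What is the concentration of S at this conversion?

0.479 kmol/m³

C_R = C_{R0}(1−X) = 2.372 kmol/m³.
Along a PFR/batch, dC_S/dC_R = −r_S/(r_S+r_T) = −k₁/(k₁+k₂·C_R).
Integrating from C_{R0} to C_R: C_S = (0.790/0.536)·ln[(0.790+0.536·3.85)/(0.790+0.536·2.37)] = 1.474·ln(2.854/2.061) = 0.4795 kmol/m³.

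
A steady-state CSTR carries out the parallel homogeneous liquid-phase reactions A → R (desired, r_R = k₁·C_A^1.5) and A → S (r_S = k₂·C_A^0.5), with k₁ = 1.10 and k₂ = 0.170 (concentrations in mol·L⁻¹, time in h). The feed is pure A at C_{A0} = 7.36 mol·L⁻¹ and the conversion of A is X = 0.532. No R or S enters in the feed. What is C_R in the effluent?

3.75 mol·L⁻¹

Exit C_A = C_{A0}(1−X) = 7.36×0.468 = 3.444 mol·L⁻¹.
Rates in a CSTR are evaluated at the outlet concentration: r_R = 1.10×3.444^1.5 = 7.032, r_S = 0.170×3.444^0.5 = 0.3155.
Fraction of consumed A going to R: r_R/(r_R+r_S) = 0.9571.
C_R = 0.9571·C_{A0}·X = 0.9571×7.36×0.532 = 3.75 mol·L⁻¹.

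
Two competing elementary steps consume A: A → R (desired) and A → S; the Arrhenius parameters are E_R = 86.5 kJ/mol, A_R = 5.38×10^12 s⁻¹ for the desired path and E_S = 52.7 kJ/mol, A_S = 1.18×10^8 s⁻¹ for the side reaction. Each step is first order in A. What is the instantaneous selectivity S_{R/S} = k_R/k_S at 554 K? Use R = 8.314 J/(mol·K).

k_R/k_S = (A_R/A_S)·exp[−(E_R−E_S)/(RT)] = (A_R/A_S)·exp[(E_S−E_R)/(RT)].
(E_S−E_R)/(RT) = (52.7−86.5)×10³/(8.314×554) = -33800/4606 = -7.338.
k_R/k_S = (5.38×10^12/1.18×10^8)·exp(-7.338) = 45593 × 6.501×10^-4 = 29.6.

29.6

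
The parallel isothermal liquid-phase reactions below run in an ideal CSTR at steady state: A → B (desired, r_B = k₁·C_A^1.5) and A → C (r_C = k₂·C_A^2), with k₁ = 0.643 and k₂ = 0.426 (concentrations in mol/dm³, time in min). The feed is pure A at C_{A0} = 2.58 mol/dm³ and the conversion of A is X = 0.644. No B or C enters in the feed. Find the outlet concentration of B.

Exit C_A = C_{A0}(1−X) = 2.58×0.356 = 0.9185 mol/dm³.
Rates in a CSTR are evaluated at the outlet concentration: r_B = 0.643×0.9185^1.5 = 0.5660, r_C = 0.426×0.9185^2 = 0.3594.
Fraction of consumed A going to B: r_B/(r_B+r_C) = 0.6116.
C_B = 0.6116·C_{A0}·X = 0.6116×2.58×0.644 = 1.02 mol/dm³.

1.02 mol/dm³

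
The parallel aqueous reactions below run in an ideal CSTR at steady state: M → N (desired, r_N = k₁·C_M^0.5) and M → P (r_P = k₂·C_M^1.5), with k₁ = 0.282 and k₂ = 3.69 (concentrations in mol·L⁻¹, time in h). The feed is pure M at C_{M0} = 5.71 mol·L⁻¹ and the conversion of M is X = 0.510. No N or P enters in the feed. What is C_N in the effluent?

0.0774 mol·L⁻¹

Exit C_M = C_{M0}(1−X) = 5.71×0.490 = 2.798 mol·L⁻¹.
A CSTR operates uniformly at the exit composition, giving r_N = 0.4717 and r_P = 17.27 (each k·C_M^n at C_M = 2.798).
Fraction of consumed M going to N: r_N/(r_N+r_P) = 0.02659.
C_N = 0.02659·C_{M0}·X = 0.02659×5.71×0.510 = 0.0774 mol·L⁻¹.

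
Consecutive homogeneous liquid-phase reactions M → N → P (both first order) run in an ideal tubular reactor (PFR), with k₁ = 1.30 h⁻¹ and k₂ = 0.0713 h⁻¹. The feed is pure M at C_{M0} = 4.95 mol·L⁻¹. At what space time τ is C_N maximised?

The intermediate peaks when r₁ = r₂, i.e. k₁e^(−k₁τ) = k₂e^(−k₂τ), giving τ_opt = ln(k₂/k₁)/(k₂−k₁).
= ln(0.0713/1.30)/(0.0713−1.30) = ln(0.05485)/-1.229 = -2.903/-1.229 = 2.36 h.

2.36 h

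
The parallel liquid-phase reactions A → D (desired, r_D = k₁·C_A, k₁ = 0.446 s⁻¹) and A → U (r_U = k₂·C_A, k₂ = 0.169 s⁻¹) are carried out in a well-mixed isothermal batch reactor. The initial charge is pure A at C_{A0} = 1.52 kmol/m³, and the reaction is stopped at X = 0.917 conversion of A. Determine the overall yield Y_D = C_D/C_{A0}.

0.665

C_A = C_{A0}(1−X) = 0.1262 kmol/m³.
Both paths are first order in A, so the instantaneous fraction to D is constant: dC_D/d(−C_A) = k₁/(k₁+k₂) = 0.7252.
C_D = 0.7252·(C_{A0}−C_A) = 0.7252×1.394 = 1.01 kmol/m³.
Y_D = C_D/C_{A0} = 1.011/1.52 = 0.665.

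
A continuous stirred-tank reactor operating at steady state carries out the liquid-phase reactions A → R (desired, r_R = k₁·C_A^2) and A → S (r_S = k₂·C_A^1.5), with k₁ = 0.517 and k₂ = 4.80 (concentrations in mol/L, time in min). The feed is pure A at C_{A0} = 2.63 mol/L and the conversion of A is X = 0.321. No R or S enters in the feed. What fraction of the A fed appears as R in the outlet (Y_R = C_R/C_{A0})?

Exit C_A = C_{A0}(1−X) = 2.63×0.679 = 1.786 mol/L.
In a CSTR the entire volume is at exit conditions, so r_R = 0.517×1.786^2 = 1.649 and r_S = 4.80×1.786^1.5 = 11.45.
Fraction of consumed A going to R: r_R/(r_R+r_S) = 0.1258.
C_R = 0.1258·C_{A0}·X = 0.1258×2.63×0.321 = 0.106 mol/L; Y_R = C_R/C_{A0} = 0.0404.

0.0404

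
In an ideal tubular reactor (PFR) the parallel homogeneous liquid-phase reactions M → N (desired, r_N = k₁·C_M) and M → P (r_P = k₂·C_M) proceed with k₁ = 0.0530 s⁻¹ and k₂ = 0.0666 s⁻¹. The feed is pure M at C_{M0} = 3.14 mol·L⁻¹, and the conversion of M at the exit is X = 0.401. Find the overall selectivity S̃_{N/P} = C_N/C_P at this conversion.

0.796

C_M = C_{M0}(1−X) = 1.881 mol·L⁻¹.
Both paths are first order in M, so the instantaneous fraction to N is constant: dC_N/d(−C_M) = k₁/(k₁+k₂) = 0.4431.
C_N = 0.4431·(C_{M0}−C_M) = 0.4431×1.259 = 0.558 mol·L⁻¹.
C_P = (C_{M0}−C_M)−C_N = 0.7012 mol·L⁻¹; S̃_{N/P} = 0.5580/0.7012 = 0.796.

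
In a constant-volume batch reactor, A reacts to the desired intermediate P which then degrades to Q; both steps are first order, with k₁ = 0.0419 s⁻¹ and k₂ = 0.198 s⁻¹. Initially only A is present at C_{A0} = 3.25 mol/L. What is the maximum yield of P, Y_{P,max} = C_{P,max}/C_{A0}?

At the optimum, C_{P,max}/C_{A0} = (k₁/k₂)^[k₂/(k₂−k₁)].
= (0.0419/0.198)^(0.198/(0.198−0.0419)) = (0.2116)^(1.268) = 0.1395.

0.139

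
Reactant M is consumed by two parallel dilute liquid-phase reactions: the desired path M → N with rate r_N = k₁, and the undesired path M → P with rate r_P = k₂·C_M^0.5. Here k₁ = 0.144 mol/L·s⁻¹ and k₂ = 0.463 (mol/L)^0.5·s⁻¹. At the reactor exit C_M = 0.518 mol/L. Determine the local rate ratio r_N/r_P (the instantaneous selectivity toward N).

0.432

S_{N/P} = r_N/r_P = (k₁)/(k₂·C_M^0.5) = (k₁/k₂)·C_M^-0.5.
= (0.144) / (0.463×0.5180^0.5) = 0.1440/0.3332 = 0.432.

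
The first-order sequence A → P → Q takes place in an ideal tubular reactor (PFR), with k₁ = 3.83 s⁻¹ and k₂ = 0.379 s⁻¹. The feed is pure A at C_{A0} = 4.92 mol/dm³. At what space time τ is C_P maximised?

For first-order series the maximum of C_P occurs at τ_opt = ln(k₂/k₁)/(k₂−k₁).
= ln(0.379/3.83)/(0.379−3.83) = ln(0.09896)/-3.451 = -2.313/-3.451 = 0.670 s.

0.670 s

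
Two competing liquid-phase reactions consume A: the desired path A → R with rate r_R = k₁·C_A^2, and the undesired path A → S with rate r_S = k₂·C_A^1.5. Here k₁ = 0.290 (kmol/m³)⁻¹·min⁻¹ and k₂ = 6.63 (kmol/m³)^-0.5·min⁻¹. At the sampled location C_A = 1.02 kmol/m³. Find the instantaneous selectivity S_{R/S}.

S_{R/S} = r_R/r_S = (k₁·C_A^2)/(k₂·C_A^1.5) = (k₁/k₂)·C_A^0.5.
= (0.290×1.020^2) / (6.63×1.020^1.5) = 0.3017/6.830 = 0.0442.
Since the desired path is higher order in A, keeping C_A high (PFR or concentrated feed) favours R.

0.0442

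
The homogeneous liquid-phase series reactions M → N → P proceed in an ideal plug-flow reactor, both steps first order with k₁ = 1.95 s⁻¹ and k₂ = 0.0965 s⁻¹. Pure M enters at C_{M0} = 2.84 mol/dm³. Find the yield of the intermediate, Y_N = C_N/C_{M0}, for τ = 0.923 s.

0.788

For first-order series with pure M initially, C_N(τ) = k₁C_{M0}/(k₂−k₁)·(e^(−k₁τ) − e^(−k₂τ)).
e^(−k₁τ) = e^(−1.95×0.923) = e^(−1.800) = 0.1653; e^(−k₂τ) = e^(−0.08907) = 0.9148.
C_N = 1.95×2.84/(0.0965−1.95) × (0.1653−0.9148) = (-2.988)×(-0.7495) = 2.239 mol/dm³.
Y_N = C_N/C_{M0} = 2.239/2.84 = 0.788.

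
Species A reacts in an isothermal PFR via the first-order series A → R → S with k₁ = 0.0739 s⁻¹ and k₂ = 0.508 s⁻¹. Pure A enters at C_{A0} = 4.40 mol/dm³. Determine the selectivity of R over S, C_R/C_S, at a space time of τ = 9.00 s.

Solving the coupled first-order balances gives C_R(τ) = [k₁/(k₂−k₁)]·C_{A0}·(e^(−k₁τ) − e^(−k₂τ)).
e^(−k₁τ) = e^(−0.0739×9.00) = e^(−0.6651) = 0.5142; e^(−k₂τ) = e^(−4.572) = 0.01034.
C_R = 0.0739×4.40/(0.508−0.0739) × (0.5142−0.01034) = 0.7490×0.5039 = 0.3774 mol/dm³.
C_A = C_{A0}e^(−k₁τ) = 2.263 mol/dm³, so C_S = C_{A0}−C_A−C_R = 1.760 mol/dm³; C_R/C_S = 0.214.

0.214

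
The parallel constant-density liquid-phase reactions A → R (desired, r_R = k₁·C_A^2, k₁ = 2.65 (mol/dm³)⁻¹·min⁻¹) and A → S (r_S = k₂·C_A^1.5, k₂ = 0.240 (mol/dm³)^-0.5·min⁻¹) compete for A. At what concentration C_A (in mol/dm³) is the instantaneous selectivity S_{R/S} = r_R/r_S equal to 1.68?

S_{R/S} = (k₁/k₂)·C_A^0.5 ⇒ C_A = (S·k₂/k₁)^(2).
= (1.68×0.240/2.65)^(2) = (0.1522)^(2) = 0.0231 mol/dm³.

0.0231 mol/dm³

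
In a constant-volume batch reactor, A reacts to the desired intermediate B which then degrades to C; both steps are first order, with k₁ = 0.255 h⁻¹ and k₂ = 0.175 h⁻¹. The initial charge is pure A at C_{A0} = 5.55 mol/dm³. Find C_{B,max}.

2.44 mol/dm³

At the optimum, C_{B,max}/C_{A0} = (k₁/k₂)^[k₂/(k₂−k₁)].
= (0.255/0.175)^(0.175/(0.175−0.255)) = (1.457)^(-2.187) = 0.4389.
C_{B,max} = 0.4389×5.55 = 2.44 mol/dm³.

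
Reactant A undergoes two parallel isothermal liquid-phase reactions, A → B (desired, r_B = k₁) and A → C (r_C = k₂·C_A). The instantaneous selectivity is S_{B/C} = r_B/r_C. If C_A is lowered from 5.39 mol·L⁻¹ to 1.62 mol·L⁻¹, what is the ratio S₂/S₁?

3.33

S_{B/C} = (k₁/k₂)·C_A⁻¹, so S₂/S₁ = (C_{A,2}/C_{A,1})⁻¹.
= 5.39/1.62 = 3.33.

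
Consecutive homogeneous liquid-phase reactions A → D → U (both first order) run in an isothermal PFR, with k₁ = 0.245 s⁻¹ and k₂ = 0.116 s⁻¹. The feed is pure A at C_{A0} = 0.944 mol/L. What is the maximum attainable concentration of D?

0.482 mol/L

For a first-order series the maximum intermediate yield is C_{D,max}/C_{A0} = (k₁/k₂)^[k₂/(k₂−k₁)].
= (0.245/0.116)^(0.116/(0.116−0.245)) = (2.112)^(-0.8992) = 0.5105.
C_{D,max} = 0.5105×0.944 = 0.482 mol/L.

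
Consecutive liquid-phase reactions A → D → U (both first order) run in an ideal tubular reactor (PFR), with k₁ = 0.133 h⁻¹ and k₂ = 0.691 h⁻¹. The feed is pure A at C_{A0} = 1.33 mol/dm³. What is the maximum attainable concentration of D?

At the optimum, C_{D,max}/C_{A0} = (k₁/k₂)^[k₂/(k₂−k₁)].
= (0.133/0.691)^(0.691/(0.691−0.133)) = (0.1925)^(1.238) = 0.1300.
C_{D,max} = 0.1300×1.33 = 0.173 mol/dm³.

0.173 mol/dm³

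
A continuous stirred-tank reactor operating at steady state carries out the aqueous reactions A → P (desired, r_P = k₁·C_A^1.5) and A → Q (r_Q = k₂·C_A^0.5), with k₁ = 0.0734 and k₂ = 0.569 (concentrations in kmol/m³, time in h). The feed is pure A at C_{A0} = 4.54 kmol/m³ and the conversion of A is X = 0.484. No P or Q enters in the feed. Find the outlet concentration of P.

Exit C_A = C_{A0}(1−X) = 4.54×0.516 = 2.343 kmol/m³.
Rates in a CSTR are evaluated at the outlet concentration: r_P = 0.0734×2.343^1.5 = 0.2632, r_Q = 0.569×2.343^0.5 = 0.8709.
Fraction of consumed A going to P: r_P/(r_P+r_Q) = 0.2321.
C_P = 0.2321·C_{A0}·X = 0.2321×4.54×0.484 = 0.510 kmol/m³.

0.510 kmol/m³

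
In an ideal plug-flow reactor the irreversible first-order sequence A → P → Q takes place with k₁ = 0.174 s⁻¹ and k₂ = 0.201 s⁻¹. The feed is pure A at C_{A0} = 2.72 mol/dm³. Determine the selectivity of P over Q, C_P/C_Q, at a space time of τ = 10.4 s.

The intermediate concentration in a first-order A→B→C sequence is C_P = k₁C_{A0}(e^(−k₁τ) − e^(−k₂τ))/(k₂−k₁).
e^(−k₁τ) = e^(−0.174×10.4) = e^(−1.810) = 0.1637; e^(−k₂τ) = e^(−2.090) = 0.1236.
C_P = 0.174×2.72/(0.201−0.174) × (0.1637−0.1236) = 17.53×0.04008 = 0.7026 mol/dm³.
C_A = C_{A0}e^(−k₁τ) = 0.4453 mol/dm³, so C_Q = C_{A0}−C_A−C_P = 1.572 mol/dm³; C_P/C_Q = 0.447.

0.447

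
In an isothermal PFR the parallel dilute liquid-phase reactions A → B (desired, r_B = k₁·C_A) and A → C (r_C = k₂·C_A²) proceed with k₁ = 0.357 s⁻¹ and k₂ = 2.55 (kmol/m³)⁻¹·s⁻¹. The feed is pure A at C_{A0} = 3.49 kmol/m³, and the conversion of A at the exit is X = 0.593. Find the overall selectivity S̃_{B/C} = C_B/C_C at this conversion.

0.0606

C_A = C_{A0}(1−X) = 1.420 kmol/m³.
Along a PFR/batch, dC_B/dC_A = −r_B/(r_B+r_C) = −k₁/(k₁+k₂·C_A).
Integrating from C_{A0} to C_A: C_B = (0.357/2.55)·ln[(0.357+2.55·3.49)/(0.357+2.55·1.42)] = 0.1400·ln(9.256/3.979) = 0.1182 kmol/m³.
C_C = (C_{A0}−C_A)−C_B = 1.951 kmol/m³; S̃_{B/C} = 0.1182/1.951 = 0.0606.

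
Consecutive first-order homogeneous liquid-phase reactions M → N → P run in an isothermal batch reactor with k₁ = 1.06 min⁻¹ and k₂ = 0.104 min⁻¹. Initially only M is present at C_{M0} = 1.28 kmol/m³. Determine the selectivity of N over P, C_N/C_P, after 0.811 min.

20.4

For first-order series with pure M initially, C_N(t) = k₁C_{M0}/(k₂−k₁)·(e^(−k₁t) − e^(−k₂t)).
e^(−k₁t) = e^(−1.06×0.811) = e^(−0.8597) = 0.4233; e^(−k₂t) = e^(−0.08434) = 0.9191.
C_N = 1.06×1.28/(0.104−1.06) × (0.4233−0.9191) = (-1.419)×(-0.4958) = 0.7037 kmol/m³.
C_M = C_{M0}e^(−k₁t) = 0.5418 kmol/m³, so C_P = C_{M0}−C_M−C_N = 0.03449 kmol/m³; C_N/C_P = 20.4.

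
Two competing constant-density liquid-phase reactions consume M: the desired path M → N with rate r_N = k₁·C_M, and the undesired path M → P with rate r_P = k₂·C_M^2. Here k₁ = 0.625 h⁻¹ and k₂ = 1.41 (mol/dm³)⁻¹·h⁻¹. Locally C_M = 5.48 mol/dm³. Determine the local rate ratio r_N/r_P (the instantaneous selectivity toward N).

S_{N/P} = r_N/r_P = (k₁·C_M)/(k₂·C_M^2) = (k₁/k₂)·C_M⁻¹.
= (0.625×5.480) / (1.41×5.480^2) = 3.425/42.34 = 0.0809.
The undesired path is higher order in M, so low C_M (CSTR or dilute feed) favours N.

0.0809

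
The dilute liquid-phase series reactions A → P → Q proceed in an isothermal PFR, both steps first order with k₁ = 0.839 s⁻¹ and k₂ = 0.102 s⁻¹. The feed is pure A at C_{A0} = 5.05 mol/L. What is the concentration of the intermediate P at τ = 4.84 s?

Solving the coupled first-order balances gives C_P(τ) = [k₁/(k₂−k₁)]·C_{A0}·(e^(−k₁τ) − e^(−k₂τ)).
e^(−k₁τ) = e^(−0.839×4.84) = e^(−4.061) = 0.01724; e^(−k₂τ) = e^(−0.4937) = 0.6104.
C_P = 0.839×5.05/(0.102−0.839) × (0.01724−0.6104) = (-5.749)×(-0.5931) = 3.410 mol/L.

3.41 mol/L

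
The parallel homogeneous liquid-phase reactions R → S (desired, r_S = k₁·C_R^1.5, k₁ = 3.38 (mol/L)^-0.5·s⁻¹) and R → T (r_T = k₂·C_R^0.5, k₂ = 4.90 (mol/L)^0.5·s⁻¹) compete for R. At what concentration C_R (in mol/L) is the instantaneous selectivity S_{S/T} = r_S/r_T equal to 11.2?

S_{S/T} = (k₁/k₂)·C_R ⇒ C_R = S·k₂/k₁.
= 11.2×4.90/3.38 = 16.2 mol/L.

16.2 mol/L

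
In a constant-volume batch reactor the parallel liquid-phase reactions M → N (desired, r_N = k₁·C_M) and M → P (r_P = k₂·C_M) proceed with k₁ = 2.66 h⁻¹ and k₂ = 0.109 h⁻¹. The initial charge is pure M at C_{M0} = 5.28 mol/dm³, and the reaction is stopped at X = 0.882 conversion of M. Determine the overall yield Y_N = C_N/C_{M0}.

C_M = C_{M0}(1−X) = 0.6230 mol/dm³.
Both paths are first order in M, so the instantaneous fraction to N is constant: dC_N/d(−C_M) = k₁/(k₁+k₂) = 0.9606.
C_N = 0.9606·(C_{M0}−C_M) = 0.9606×4.657 = 4.47 mol/dm³.
Y_N = C_N/C_{M0} = 4.474/5.28 = 0.847.

0.847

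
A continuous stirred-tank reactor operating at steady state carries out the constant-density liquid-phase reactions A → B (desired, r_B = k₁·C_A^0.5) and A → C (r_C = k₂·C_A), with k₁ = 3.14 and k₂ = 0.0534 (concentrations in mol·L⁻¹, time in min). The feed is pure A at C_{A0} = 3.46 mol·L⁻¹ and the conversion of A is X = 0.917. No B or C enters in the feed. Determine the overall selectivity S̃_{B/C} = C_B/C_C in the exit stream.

110

Exit C_A = C_{A0}(1−X) = 3.46×0.0830 = 0.2872 mol·L⁻¹.
A CSTR operates uniformly at the exit composition, giving r_B = 1.683 and r_C = 0.01534 (each k·C_A^n at C_A = 0.2872).
Overall selectivity = C_B/C_C = r_Bτ/(r_Cτ) = r_B/r_C = 110.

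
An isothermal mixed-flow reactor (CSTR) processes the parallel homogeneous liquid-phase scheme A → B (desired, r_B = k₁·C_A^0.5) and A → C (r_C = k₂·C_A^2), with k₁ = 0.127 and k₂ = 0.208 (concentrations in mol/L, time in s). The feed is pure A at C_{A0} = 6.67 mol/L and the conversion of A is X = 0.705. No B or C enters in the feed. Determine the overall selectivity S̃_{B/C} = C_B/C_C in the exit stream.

0.221

Exit C_A = C_{A0}(1−X) = 6.67×0.295 = 1.968 mol/L.
A CSTR operates uniformly at the exit composition, giving r_B = 0.1781 and r_C = 0.8053 (each k·C_A^n at C_A = 1.968).
Overall selectivity = C_B/C_C = r_Bτ/(r_Cτ) = r_B/r_C = 0.221.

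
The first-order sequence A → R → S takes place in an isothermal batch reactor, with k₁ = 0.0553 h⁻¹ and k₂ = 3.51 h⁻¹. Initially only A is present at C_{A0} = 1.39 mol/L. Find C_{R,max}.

0.0205 mol/L

At the optimum, C_{R,max}/C_{A0} = (k₁/k₂)^[k₂/(k₂−k₁)].
= (0.0553/3.51)^(3.51/(3.51−0.0553)) = (0.01575)^(1.016) = 0.01474.
C_{R,max} = 0.01474×1.39 = 0.0205 mol/L.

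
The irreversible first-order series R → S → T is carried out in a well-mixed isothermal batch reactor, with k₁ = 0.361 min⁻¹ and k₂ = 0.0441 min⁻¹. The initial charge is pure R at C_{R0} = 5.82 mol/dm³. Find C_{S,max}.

4.34 mol/dm³

For a first-order series the maximum intermediate yield is C_{S,max}/C_{R0} = (k₁/k₂)^[k₂/(k₂−k₁)].
= (0.361/0.0441)^(0.0441/(0.0441−0.361)) = (8.186)^(-0.1392) = 0.7463.
C_{S,max} = 0.7463×5.82 = 4.34 mol/dm³.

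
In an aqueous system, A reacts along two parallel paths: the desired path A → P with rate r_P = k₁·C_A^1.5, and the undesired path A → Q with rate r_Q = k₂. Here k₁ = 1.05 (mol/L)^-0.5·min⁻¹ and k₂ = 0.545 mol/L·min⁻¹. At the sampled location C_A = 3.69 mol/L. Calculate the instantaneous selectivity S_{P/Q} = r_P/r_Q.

13.7

S_{P/Q} = r_P/r_Q = (k₁·C_A^1.5)/(k₂) = (k₁/k₂)·C_A^1.5.
= (1.05×3.690^1.5) / (0.545) = 7.443/0.5450 = 13.7.
Since the desired path is higher order in A, keeping C_A high (PFR or concentrated feed) favours P.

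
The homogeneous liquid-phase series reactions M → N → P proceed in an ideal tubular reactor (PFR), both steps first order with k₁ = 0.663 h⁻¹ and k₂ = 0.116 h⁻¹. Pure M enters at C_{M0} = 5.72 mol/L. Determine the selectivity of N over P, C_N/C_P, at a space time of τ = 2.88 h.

For first-order series with pure M initially, C_N(τ) = k₁C_{M0}/(k₂−k₁)·(e^(−k₁τ) − e^(−k₂τ)).
e^(−k₁τ) = e^(−0.663×2.88) = e^(−1.909) = 0.1482; e^(−k₂τ) = e^(−0.3341) = 0.7160.
C_N = 0.663×5.72/(0.116−0.663) × (0.1482−0.7160) = (-6.933)×(-0.5678) = 3.937 mol/L.
C_M = C_{M0}e^(−k₁τ) = 0.8475 mol/L, so C_P = C_{M0}−C_M−C_N = 0.9357 mol/L; C_N/C_P = 4.21.

4.21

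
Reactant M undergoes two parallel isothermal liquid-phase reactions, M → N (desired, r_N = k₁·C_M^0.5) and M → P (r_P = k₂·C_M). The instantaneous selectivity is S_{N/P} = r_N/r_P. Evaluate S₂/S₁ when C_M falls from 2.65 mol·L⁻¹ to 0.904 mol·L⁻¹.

S_{N/P} = (k₁/k₂)·C_M^-0.5, so S₂/S₁ = (C_{M,2}/C_{M,1})^-0.5.
= (0.904/2.65)^(-0.5) = (0.3411)^(-0.5) = 1.71.

1.71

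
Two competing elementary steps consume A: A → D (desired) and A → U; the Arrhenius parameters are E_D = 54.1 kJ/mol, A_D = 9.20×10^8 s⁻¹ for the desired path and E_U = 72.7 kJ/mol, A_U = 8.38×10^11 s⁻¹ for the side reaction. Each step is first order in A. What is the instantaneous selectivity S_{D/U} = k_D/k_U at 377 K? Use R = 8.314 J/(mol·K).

0.415

With equal orders, S_{D/U} = k_D/k_U = (A_D/A_U)·exp[(E_U−E_D)/(RT)].
(E_U−E_D)/(RT) = (72.7−54.1)×10³/(8.314×377) = 18600/3134 = 5.934.
k_D/k_U = (9.20×10^8/8.38×10^11)·exp(5.934) = 0.001098 × 377.7 = 0.415.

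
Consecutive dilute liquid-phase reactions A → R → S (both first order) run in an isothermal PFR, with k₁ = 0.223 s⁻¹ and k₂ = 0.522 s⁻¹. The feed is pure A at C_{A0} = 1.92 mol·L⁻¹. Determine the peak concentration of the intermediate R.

Evaluating C_R at τ_opt = ln(k₂/k₁)/(k₂−k₁) gives C_{R,max}/C_{A0} = (k₁/k₂)^[k₂/(k₂−k₁)].
= (0.223/0.522)^(0.522/(0.522−0.223)) = (0.4272)^(1.746) = 0.2265.
C_{R,max} = 0.2265×1.92 = 0.435 mol·L⁻¹.

0.435 mol·L⁻¹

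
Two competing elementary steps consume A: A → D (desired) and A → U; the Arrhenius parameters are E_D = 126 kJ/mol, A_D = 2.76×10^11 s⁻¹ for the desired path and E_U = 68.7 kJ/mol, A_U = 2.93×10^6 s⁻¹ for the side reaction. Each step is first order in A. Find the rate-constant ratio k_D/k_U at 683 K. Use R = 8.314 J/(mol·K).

k_D/k_U = (A_D/A_U)·exp[−(E_D−E_U)/(RT)] = (A_D/A_U)·exp[(E_U−E_D)/(RT)].
(E_U−E_D)/(RT) = (68.7−126)×10³/(8.314×683) = -57300/5678 = -10.09.
k_D/k_U = (2.76×10^11/2.93×10^6)·exp(-10.09) = 94198 × 4.146×10^-5 = 3.91.

3.91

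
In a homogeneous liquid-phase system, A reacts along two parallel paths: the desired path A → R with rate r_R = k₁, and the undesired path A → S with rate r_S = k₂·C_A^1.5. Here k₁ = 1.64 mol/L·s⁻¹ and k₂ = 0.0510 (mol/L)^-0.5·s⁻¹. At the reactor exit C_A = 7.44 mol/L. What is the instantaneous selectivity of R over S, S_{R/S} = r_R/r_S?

1.58

S_{R/S} = r_R/r_S = (k₁)/(k₂·C_A^1.5) = (k₁/k₂)·C_A^-1.5.
= (1.64) / (0.0510×7.440^1.5) = 1.640/1.035 = 1.58.
The undesired path is higher order in A, so low C_A (CSTR or dilute feed) favours R.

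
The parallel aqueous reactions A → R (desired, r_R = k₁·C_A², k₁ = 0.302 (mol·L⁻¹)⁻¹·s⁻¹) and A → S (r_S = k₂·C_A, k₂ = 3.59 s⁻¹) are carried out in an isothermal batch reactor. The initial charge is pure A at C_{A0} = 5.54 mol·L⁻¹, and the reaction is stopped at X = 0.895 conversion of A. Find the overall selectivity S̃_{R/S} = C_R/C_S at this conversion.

C_A = C_{A0}(1−X) = 0.5817 mol·L⁻¹.
Along a PFR/batch, dC_S/dC_A = −r_S/(r_R+r_S) = −k₂/(k₂+k₁·C_A).
Integrating from C_{A0} to C_A: C_S = (3.59/0.302)·ln[(3.59+0.302·5.54)/(3.59+0.302·0.582)] = 11.89·ln(5.263/3.766) = 3.980 mol·L⁻¹.
Then C_R = (C_{A0}−C_A) − C_S = 4.958 − 3.980 = 0.9785 mol·L⁻¹.
S̃_{R/S} = C_R/C_S = 0.9785/3.980 = 0.246.

0.246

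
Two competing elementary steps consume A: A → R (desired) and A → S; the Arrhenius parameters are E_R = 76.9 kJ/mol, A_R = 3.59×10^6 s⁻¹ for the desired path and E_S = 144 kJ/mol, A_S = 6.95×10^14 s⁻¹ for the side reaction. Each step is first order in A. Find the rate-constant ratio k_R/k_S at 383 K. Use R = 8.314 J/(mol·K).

7.32

k_R/k_S = (A_R/A_S)·exp[−(E_R−E_S)/(RT)] = (A_R/A_S)·exp[(E_S−E_R)/(RT)].
(E_S−E_R)/(RT) = (144−76.9)×10³/(8.314×383) = 67100/3184 = 21.07.
k_R/k_S = (3.59×10^6/6.95×10^14)·exp(21.07) = 5.165×10^-9 × 1.418×10^9 = 7.32.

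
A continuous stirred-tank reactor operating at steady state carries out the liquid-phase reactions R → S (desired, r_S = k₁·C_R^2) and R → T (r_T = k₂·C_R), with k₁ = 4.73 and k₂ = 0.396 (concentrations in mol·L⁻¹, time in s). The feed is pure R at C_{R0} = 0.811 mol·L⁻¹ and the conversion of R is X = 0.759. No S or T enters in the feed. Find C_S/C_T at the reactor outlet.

Exit C_R = C_{R0}(1−X) = 0.811×0.241 = 0.1955 mol·L⁻¹.
Rates in a CSTR are evaluated at the outlet concentration: r_S = 4.73×0.1955^2 = 0.1807, r_T = 0.396×0.1955 = 0.07740.
Overall selectivity = C_S/C_T = r_Sτ/(r_Tτ) = r_S/r_T = 2.33.

2.33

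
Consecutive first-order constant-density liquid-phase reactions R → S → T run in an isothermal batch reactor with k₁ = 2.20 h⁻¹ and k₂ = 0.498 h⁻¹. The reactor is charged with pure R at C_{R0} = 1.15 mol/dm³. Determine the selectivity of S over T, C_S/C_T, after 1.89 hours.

Solving the coupled first-order balances gives C_S(t) = [k₁/(k₂−k₁)]·C_{R0}·(e^(−k₁t) − e^(−k₂t)).
e^(−k₁t) = e^(−2.20×1.89) = e^(−4.158) = 0.01564; e^(−k₂t) = e^(−0.9412) = 0.3902.
C_S = 2.20×1.15/(0.498−2.20) × (0.01564−0.3902) = (-1.486)×(-0.3745) = 0.5567 mol/dm³.
C_R = C_{R0}e^(−k₁t) = 0.01798 mol/dm³, so C_T = C_{R0}−C_R−C_S = 0.5753 mol/dm³; C_S/C_T = 0.968.

0.968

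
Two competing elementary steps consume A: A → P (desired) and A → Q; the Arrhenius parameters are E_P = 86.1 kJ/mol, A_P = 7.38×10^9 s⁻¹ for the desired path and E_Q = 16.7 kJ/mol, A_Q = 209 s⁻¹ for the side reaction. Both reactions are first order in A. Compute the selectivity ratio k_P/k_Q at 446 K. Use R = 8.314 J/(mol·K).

k_P/k_Q = (A_P/A_Q)·exp[−(E_P−E_Q)/(RT)] = (A_P/A_Q)·exp[(E_Q−E_P)/(RT)].
(E_Q−E_P)/(RT) = (16.7−86.1)×10³/(8.314×446) = -69400/3708 = -18.72.
k_P/k_Q = (7.38×10^9/209)·exp(-18.72) = 3.531×10^7 × 7.442×10^-9 = 0.263.

0.263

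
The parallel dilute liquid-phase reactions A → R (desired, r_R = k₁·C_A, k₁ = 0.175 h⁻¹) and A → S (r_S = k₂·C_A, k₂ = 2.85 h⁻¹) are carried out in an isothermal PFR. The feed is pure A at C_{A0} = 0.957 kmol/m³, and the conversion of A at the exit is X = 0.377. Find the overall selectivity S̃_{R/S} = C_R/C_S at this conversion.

0.0614

C_A = C_{A0}(1−X) = 0.5962 kmol/m³.
Both paths are first order in A, so the instantaneous fraction to R is constant: dC_R/d(−C_A) = k₁/(k₁+k₂) = 0.05785.
C_R = 0.05785·(C_{A0}−C_A) = 0.05785×0.3608 = 0.0209 kmol/m³.
C_S = (C_{A0}−C_A)−C_R = 0.3399 kmol/m³; S̃_{R/S} = 0.02087/0.3399 = 0.0614.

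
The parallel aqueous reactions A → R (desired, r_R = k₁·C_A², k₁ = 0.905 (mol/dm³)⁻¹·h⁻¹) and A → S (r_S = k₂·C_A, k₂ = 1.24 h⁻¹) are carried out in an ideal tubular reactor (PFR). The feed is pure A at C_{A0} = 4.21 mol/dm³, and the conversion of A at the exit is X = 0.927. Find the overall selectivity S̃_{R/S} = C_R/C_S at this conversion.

1.37

C_A = C_{A0}(1−X) = 0.3073 mol/dm³.
Along a PFR/batch, dC_S/dC_A = −r_S/(r_R+r_S) = −k₂/(k₂+k₁·C_A).
Integrating from C_{A0} to C_A: C_S = (1.24/0.905)·ln[(1.24+0.905·4.21)/(1.24+0.905·0.307)] = 1.370·ln(5.050/1.518) = 1.647 mol/dm³.
Then C_R = (C_{A0}−C_A) − C_S = 3.903 − 1.647 = 2.256 mol/dm³.
S̃_{R/S} = C_R/C_S = 2.256/1.647 = 1.37.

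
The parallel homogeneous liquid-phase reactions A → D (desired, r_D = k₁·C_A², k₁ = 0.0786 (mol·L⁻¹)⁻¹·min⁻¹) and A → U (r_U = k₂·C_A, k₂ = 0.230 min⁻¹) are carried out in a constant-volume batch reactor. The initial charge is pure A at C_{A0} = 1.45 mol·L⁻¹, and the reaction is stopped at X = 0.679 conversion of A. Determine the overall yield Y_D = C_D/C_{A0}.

C_A = C_{A0}(1−X) = 0.4654 mol·L⁻¹.
Along a PFR/batch, dC_U/dC_A = −r_U/(r_D+r_U) = −k₂/(k₂+k₁·C_A).
Integrating from C_{A0} to C_A: C_U = (0.230/0.0786)·ln[(0.230+0.0786·1.45)/(0.230+0.0786·0.465)] = 2.926·ln(0.3440/0.2666) = 0.7458 mol·L⁻¹.
Then C_D = (C_{A0}−C_A) − C_U = 0.9846 − 0.7458 = 0.2388 mol·L⁻¹.
Y_D = C_D/C_{A0} = 0.2388/1.45 = 0.165.

0.165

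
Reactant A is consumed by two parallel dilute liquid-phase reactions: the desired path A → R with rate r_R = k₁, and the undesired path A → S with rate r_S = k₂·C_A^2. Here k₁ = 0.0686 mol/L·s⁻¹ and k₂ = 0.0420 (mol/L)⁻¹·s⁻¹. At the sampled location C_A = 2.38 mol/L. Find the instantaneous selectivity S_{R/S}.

0.288

S_{R/S} = r_R/r_S = (k₁)/(k₂·C_A^2) = (k₁/k₂)·C_A^-2.
= (0.0686) / (0.0420×2.380^2) = 0.06860/0.2379 = 0.288.
The undesired path is higher order in A, so low C_A (CSTR or dilute feed) favours R.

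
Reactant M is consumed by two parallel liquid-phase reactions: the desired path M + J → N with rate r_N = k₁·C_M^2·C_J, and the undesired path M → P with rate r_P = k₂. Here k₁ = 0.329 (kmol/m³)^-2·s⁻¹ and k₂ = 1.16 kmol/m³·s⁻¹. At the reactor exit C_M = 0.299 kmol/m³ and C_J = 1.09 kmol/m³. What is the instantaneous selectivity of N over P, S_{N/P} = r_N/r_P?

0.0276

S_{N/P} = r_N/r_P = (k₁·C_M^2·C_J)/(k₂) = (k₁/k₂)·C_M^2·C_J.
= (0.329×0.2990^2×1.090) / (1.16) = 0.03206/1.160 = 0.0276.
Since the desired path is higher order in M, keeping C_M high (PFR or concentrated feed) favours N.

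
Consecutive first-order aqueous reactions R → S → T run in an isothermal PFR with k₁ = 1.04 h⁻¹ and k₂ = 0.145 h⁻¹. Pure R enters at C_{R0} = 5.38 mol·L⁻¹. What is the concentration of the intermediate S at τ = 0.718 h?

2.67 mol·L⁻¹

Solving the coupled first-order balances gives C_S(τ) = [k₁/(k₂−k₁)]·C_{R0}·(e^(−k₁τ) − e^(−k₂τ)).
e^(−k₁τ) = e^(−1.04×0.718) = e^(−0.7467) = 0.4739; e^(−k₂τ) = e^(−0.1041) = 0.9011.
C_S = 1.04×5.38/(0.145−1.04) × (0.4739−0.9011) = (-6.252)×(-0.4272) = 2.671 mol·L⁻¹.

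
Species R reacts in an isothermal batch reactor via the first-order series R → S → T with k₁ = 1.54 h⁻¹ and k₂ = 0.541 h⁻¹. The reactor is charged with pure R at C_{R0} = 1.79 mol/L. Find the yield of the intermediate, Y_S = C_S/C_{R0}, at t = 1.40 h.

0.544

For first-order series with pure R initially, C_S(t) = k₁C_{R0}/(k₂−k₁)·(e^(−k₁t) − e^(−k₂t)).
e^(−k₁t) = e^(−1.54×1.40) = e^(−2.156) = 0.1158; e^(−k₂t) = e^(−0.7574) = 0.4689.
C_S = 1.54×1.79/(0.541−1.54) × (0.1158−0.4689) = (-2.759)×(-0.3531) = 0.9743 mol/L.
Y_S = C_S/C_{R0} = 0.9743/1.79 = 0.544.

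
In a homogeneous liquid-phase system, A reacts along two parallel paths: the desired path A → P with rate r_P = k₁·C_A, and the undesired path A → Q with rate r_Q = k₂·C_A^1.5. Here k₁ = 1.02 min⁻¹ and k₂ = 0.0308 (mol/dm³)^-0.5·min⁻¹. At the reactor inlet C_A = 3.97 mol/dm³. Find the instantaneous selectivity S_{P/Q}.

16.6

S_{P/Q} = r_P/r_Q = (k₁·C_A)/(k₂·C_A^1.5) = (k₁/k₂)·C_A^-0.5.
= (1.02×3.970) / (0.0308×3.970^1.5) = 4.049/0.2436 = 16.6.
The undesired path is higher order in A, so low C_A (CSTR or dilute feed) favours P.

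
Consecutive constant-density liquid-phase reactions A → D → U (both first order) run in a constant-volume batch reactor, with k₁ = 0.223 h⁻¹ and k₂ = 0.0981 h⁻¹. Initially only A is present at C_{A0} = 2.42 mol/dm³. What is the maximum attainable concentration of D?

1.27 mol/dm³

Evaluating C_D at t_opt = ln(k₂/k₁)/(k₂−k₁) gives C_{D,max}/C_{A0} = (k₁/k₂)^[k₂/(k₂−k₁)].
= (0.223/0.0981)^(0.0981/(0.0981−0.223)) = (2.273)^(-0.7854) = 0.5247.
C_{D,max} = 0.5247×2.42 = 1.27 mol/dm³.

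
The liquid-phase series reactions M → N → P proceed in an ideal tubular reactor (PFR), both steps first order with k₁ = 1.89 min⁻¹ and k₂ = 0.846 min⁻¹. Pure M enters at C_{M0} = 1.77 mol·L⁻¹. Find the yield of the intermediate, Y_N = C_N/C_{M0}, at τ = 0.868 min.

0.518

Solving the coupled first-order balances gives C_N(τ) = [k₁/(k₂−k₁)]·C_{M0}·(e^(−k₁τ) − e^(−k₂τ)).
e^(−k₁τ) = e^(−1.89×0.868) = e^(−1.641) = 0.1939; e^(−k₂τ) = e^(−0.7343) = 0.4798.
C_N = 1.89×1.77/(0.846−1.89) × (0.1939−0.4798) = (-3.204)×(-0.2859) = 0.9163 mol·L⁻¹.
Y_N = C_N/C_{M0} = 0.9163/1.77 = 0.518.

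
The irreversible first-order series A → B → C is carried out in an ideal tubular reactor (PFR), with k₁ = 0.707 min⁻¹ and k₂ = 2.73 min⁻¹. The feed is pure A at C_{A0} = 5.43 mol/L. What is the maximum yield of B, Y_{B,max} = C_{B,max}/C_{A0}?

0.162

At the optimum, C_{B,max}/C_{A0} = (k₁/k₂)^[k₂/(k₂−k₁)].
= (0.707/2.73)^(2.73/(2.73−0.707)) = (0.2590)^(1.349) = 0.1615.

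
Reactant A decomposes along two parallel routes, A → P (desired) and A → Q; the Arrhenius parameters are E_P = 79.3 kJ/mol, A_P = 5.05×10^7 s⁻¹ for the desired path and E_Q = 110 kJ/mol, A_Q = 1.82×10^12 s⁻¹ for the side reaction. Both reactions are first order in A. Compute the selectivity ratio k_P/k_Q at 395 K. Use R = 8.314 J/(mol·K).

k_P/k_Q = (A_P/A_Q)·exp[−(E_P−E_Q)/(RT)] = (A_P/A_Q)·exp[(E_Q−E_P)/(RT)].
(E_Q−E_P)/(RT) = (110−79.3)×10³/(8.314×395) = 30700/3284 = 9.348.
k_P/k_Q = (5.05×10^7/1.82×10^12)·exp(9.348) = 2.775×10^-5 × 11479 = 0.319.

0.319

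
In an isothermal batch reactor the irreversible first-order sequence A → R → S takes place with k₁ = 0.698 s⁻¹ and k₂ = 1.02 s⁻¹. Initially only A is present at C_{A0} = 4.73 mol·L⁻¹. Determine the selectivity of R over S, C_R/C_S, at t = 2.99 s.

Solving the coupled first-order balances gives C_R(t) = [k₁/(k₂−k₁)]·C_{A0}·(e^(−k₁t) − e^(−k₂t)).
e^(−k₁t) = e^(−0.698×2.99) = e^(−2.087) = 0.1241; e^(−k₂t) = e^(−3.050) = 0.04737.
C_R = 0.698×4.73/(1.02−0.698) × (0.1241−0.04737) = 10.25×0.07669 = 0.7863 mol·L⁻¹.
C_A = C_{A0}e^(−k₁t) = 0.5868 mol·L⁻¹, so C_S = C_{A0}−C_A−C_R = 3.357 mol·L⁻¹; C_R/C_S = 0.234.

0.234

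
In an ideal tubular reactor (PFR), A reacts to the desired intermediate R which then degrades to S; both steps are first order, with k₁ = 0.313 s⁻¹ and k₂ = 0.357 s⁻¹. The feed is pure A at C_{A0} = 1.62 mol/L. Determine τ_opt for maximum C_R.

The intermediate peaks when r₁ = r₂, i.e. k₁e^(−k₁τ) = k₂e^(−k₂τ), giving τ_opt = ln(k₂/k₁)/(k₂−k₁).
= ln(0.357/0.313)/(0.357−0.313) = ln(1.141)/0.04400 = 0.1315/0.04400 = 2.99 s.

2.99 s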